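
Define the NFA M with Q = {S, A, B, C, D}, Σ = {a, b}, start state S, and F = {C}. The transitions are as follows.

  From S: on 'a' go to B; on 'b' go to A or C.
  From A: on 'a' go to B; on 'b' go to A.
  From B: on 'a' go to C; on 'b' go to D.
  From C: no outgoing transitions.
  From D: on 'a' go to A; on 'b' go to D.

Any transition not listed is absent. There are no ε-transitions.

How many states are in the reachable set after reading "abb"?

Start in {S}.
Read 'a': S→{B}; now {B}.
Read 'b': B→{D}; now {D}.
Read 'b': D→{D}; now {D}.
That set has 1 state.

1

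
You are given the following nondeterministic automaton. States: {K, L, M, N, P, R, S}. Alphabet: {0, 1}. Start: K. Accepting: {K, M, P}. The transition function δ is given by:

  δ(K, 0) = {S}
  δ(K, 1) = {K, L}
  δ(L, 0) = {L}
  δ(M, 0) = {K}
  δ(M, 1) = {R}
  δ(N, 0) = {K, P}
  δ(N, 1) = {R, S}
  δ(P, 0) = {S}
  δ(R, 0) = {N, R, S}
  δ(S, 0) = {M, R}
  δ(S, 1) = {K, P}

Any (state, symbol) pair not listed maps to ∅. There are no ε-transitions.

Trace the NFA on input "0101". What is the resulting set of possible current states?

{K, P}

Start in {K}.
Read '0': {K} → {S}.
Read '1': {S} → {K, P}.
Read '0': {K, P} → {S}.
Read '1': {S} → {K, P}.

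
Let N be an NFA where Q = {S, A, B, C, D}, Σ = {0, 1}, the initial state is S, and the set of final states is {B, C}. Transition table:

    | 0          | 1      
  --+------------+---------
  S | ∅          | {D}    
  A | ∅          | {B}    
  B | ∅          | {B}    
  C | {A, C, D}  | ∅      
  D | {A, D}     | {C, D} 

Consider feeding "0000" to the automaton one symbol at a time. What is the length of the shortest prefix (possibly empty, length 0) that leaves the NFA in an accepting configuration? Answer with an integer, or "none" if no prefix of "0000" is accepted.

none

Start in {S}.
Read '0': {S} → ∅.
The set is empty and remains empty for the remaining 3 symbols.
No reachable set along the way intersects F.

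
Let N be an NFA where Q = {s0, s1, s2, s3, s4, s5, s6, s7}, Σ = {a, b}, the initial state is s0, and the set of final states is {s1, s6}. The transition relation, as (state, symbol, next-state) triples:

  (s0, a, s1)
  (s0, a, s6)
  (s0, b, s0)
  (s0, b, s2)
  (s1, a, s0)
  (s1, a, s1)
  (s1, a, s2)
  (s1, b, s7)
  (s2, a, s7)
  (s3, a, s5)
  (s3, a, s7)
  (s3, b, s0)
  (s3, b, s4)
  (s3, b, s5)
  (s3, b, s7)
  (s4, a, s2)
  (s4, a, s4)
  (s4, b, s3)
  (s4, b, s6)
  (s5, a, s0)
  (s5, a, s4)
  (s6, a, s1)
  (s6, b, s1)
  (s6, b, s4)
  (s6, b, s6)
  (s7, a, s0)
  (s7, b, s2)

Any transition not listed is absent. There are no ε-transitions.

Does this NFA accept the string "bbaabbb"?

No

Start in {s0}.
Read 'b': {s0} → {s0, s2}.
Read 'b': {s0, s2} → {s0, s2}.
Read 'a': {s0, s2} → {s1, s6, s7}.
Read 'a': {s1, s6, s7} → {s0, s1, s2}.
Read 'b': {s0, s1, s2} → {s0, s2, s7}.
Read 'b': {s0, s2, s7} → {s0, s2}.
Read 'b': {s0, s2} → {s0, s2}.
The final set {s0, s2} contains no accepting state.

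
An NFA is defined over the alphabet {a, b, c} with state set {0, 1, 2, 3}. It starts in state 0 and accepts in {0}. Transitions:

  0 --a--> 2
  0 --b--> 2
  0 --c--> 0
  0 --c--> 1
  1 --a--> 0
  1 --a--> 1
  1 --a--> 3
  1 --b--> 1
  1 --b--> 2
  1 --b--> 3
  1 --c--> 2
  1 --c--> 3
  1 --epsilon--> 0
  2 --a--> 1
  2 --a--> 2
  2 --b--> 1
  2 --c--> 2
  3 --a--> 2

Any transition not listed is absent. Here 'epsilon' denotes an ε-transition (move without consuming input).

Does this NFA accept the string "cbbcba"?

Start in {0}.
Read 'c': {0} → {0, 1}.
Read 'b': {0, 1} → {0, 1, 2, 3}.
Read 'b': {0, 1, 2, 3} → {0, 1, 2, 3}.
Read 'c': {0, 1, 2, 3} → {0, 1, 2, 3}.
Read 'b': {0, 1, 2, 3} → {0, 1, 2, 3}.
Read 'a': {0, 1, 2, 3} → {0, 1, 2, 3}.
The final set {0, 1, 2, 3} contains the accepting state 0.

Yes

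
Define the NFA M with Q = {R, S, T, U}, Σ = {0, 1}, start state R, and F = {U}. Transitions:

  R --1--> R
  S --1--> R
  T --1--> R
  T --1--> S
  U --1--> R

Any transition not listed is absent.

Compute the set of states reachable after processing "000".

∅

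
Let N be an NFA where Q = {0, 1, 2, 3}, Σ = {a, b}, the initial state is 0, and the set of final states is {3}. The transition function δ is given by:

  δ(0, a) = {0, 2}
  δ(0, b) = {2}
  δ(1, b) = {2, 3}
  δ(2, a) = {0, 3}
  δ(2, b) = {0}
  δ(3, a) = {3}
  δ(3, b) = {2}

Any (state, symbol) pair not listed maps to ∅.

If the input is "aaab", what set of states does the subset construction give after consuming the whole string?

Start in {0}.
Read 'a': {0} → {0, 2}.
Read 'a': {0, 2} → {0, 2, 3}.
Read 'a': {0, 2, 3} → {0, 2, 3}.
Read 'b': {0, 2, 3} → {0, 2}.

{0, 2}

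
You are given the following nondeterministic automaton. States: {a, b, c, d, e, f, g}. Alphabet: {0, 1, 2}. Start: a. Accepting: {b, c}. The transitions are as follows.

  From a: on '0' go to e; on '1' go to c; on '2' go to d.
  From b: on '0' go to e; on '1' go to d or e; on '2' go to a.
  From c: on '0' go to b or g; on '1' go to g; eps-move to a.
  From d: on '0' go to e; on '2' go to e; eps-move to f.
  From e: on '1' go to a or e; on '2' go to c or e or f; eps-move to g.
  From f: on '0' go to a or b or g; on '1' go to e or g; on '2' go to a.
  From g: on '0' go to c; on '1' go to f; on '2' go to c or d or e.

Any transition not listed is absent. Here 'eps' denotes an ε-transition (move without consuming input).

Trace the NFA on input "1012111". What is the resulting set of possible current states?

{a, c, e, f, g}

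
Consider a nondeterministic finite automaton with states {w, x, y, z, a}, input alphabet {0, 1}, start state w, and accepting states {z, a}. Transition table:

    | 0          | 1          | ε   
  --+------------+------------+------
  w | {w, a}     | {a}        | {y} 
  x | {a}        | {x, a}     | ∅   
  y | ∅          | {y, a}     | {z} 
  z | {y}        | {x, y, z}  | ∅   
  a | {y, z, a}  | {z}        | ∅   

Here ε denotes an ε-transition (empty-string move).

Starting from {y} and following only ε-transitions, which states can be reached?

Begin with {y}.
ε-move y → z; add z.

{y, z}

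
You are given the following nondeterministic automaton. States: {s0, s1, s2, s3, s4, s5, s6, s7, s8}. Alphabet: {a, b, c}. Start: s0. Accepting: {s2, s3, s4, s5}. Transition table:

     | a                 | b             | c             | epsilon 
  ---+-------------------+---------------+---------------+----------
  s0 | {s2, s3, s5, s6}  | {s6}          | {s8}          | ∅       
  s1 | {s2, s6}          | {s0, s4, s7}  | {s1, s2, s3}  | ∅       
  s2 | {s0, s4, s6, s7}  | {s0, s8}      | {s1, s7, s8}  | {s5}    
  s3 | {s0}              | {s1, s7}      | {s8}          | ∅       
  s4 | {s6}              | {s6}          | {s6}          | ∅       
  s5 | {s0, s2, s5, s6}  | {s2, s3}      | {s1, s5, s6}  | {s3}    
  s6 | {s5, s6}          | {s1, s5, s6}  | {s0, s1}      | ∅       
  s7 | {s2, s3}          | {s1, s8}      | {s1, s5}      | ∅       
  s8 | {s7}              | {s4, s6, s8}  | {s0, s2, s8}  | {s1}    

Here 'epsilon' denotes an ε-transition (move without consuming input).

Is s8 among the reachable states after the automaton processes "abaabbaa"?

Start in {s0}.
Read 'a': s0→{s2, s3, s5, s6}; now {s2, s3, s5, s6}.
Read 'b': s2→{s0, s8}, s3→{s1, s7}, s5→{s2, s3}, s6→{s1, s5, s6}; now {s0, s1, s2, s3, s5, s6, s7, s8}.
Read 'a': s0→{s2, s3, s5, s6}, s1→{s2, s6}, s2→{s0, s4, s6, s7}, s3→{s0}, s5→{s0, s2, s5, s6}, s6→{s5, s6}, s7→{s2, s3}, s8→{s7}; now {s0, s2, s3, s4, s5, s6, s7}.
Read 'a': s0→{s2, s3, s5, s6}, s2→{s0, s4, s6, s7}, s3→{s0}, s4→{s6}, s5→{s0, s2, s5, s6}, s6→{s5, s6}, s7→{s2, s3}; now {s0, s2, s3, s4, s5, s6, s7}.
Read 'b': s0→{s6}, s2→{s0, s8}, s3→{s1, s7}, s4→{s6}, s5→{s2, s3}, s6→{s1, s5, s6}, s7→{s1, s8}; now {s0, s1, s2, s3, s5, s6, s7, s8}.
Read 'b': s0→{s6}, s1→{s0, s4, s7}, s2→{s0, s8}, s3→{s1, s7}, s5→{s2, s3}, s6→{s1, s5, s6}, s7→{s1, s8}, s8→{s4, s6, s8}; now {s0, s1, s2, s3, s4, s5, s6, s7, s8}.
Read 'a': s0→{s2, s3, s5, s6}, s1→{s2, s6}, s2→{s0, s4, s6, s7}, s3→{s0}, s4→{s6}, s5→{s0, s2, s5, s6}, s6→{s5, s6}, s7→{s2, s3}, s8→{s7}; now {s0, s2, s3, s4, s5, s6, s7}.
Read 'a': s0→{s2, s3, s5, s6}, s2→{s0, s4, s6, s7}, s3→{s0}, s4→{s6}, s5→{s0, s2, s5, s6}, s6→{s5, s6}, s7→{s2, s3}; now {s0, s2, s3, s4, s5, s6, s7}.
State s8 is not in {s0, s2, s3, s4, s5, s6, s7}.

No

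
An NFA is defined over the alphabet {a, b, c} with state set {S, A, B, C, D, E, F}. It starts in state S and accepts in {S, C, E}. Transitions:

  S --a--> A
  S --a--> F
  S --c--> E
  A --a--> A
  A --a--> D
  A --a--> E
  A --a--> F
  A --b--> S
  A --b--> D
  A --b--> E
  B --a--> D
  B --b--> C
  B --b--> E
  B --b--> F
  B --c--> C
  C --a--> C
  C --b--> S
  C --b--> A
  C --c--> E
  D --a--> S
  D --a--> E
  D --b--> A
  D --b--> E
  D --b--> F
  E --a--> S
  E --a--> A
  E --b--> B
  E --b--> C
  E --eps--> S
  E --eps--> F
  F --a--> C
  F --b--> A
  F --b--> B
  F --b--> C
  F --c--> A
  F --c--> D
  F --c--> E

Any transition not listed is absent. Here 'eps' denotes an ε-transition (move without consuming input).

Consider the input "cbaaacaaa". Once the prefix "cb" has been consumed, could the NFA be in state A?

Yes

Start in {S}.
Read 'c': S→{E}; union {E}; ε-closure = {S, E, F}.
Read 'b': S→∅, E→{B, C}, F→{A, B, C}; now {A, B, C}.
State A is in {A, B, C}.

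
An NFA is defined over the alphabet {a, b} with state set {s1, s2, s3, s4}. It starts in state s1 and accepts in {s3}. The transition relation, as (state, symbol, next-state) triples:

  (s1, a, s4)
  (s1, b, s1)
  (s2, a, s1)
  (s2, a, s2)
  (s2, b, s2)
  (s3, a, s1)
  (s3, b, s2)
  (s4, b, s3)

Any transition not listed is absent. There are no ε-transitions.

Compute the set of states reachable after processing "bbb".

{s1}

Start in {s1}.
Read 'b': s1→{s1}; now {s1}.
Read 'b': s1→{s1}; now {s1}.
Read 'b': s1→{s1}; now {s1}.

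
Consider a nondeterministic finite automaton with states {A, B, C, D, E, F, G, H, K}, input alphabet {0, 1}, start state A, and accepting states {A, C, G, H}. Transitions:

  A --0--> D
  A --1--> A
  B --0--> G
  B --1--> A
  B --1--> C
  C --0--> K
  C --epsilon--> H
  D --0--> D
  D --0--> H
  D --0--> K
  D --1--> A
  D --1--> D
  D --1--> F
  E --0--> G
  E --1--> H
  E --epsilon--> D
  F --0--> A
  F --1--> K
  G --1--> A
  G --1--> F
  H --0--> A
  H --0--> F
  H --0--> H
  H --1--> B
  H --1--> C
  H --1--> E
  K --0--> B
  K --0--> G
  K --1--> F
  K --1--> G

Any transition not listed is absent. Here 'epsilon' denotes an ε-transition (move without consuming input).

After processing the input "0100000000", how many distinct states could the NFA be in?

Start in {A}.
Read '0': A→{D}; now {D}.
Read '1': D→{A, D, F}; now {A, D, F}.
Read '0': A→{D}, D→{D, H, K}, F→{A}; now {A, D, H, K}.
Read '0': A→{D}, D→{D, H, K}, H→{A, F, H}, K→{B, G}; now {A, B, D, F, G, H, K}.
Read '0': A→{D}, B→{G}, D→{D, H, K}, F→{A}, G→∅, H→{A, F, H}, K→{B, G}; now {A, B, D, F, G, H, K}.
Read '0': A→{D}, B→{G}, D→{D, H, K}, F→{A}, G→∅, H→{A, F, H}, K→{B, G}; now {A, B, D, F, G, H, K}.
Read '0': A→{D}, B→{G}, D→{D, H, K}, F→{A}, G→∅, H→{A, F, H}, K→{B, G}; now {A, B, D, F, G, H, K}.
Read '0': A→{D}, B→{G}, D→{D, H, K}, F→{A}, G→∅, H→{A, F, H}, K→{B, G}; now {A, B, D, F, G, H, K}.
Read '0': A→{D}, B→{G}, D→{D, H, K}, F→{A}, G→∅, H→{A, F, H}, K→{B, G}; now {A, B, D, F, G, H, K}.
Read '0': A→{D}, B→{G}, D→{D, H, K}, F→{A}, G→∅, H→{A, F, H}, K→{B, G}; now {A, B, D, F, G, H, K}.
That set has 7 states.

7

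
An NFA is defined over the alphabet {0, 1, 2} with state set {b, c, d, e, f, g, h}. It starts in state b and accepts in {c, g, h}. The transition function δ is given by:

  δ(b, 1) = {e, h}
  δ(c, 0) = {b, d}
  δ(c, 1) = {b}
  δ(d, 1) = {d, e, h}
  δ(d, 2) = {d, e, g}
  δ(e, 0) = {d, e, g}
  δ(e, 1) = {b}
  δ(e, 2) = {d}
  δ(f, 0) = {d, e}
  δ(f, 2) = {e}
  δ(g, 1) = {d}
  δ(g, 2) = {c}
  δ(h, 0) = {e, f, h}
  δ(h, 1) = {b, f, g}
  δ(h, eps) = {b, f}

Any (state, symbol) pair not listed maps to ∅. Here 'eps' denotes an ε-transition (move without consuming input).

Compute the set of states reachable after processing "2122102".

∅

Start in {b}.
Read '2': b→∅; now ∅.
The set is empty and remains empty for the remaining 6 symbols.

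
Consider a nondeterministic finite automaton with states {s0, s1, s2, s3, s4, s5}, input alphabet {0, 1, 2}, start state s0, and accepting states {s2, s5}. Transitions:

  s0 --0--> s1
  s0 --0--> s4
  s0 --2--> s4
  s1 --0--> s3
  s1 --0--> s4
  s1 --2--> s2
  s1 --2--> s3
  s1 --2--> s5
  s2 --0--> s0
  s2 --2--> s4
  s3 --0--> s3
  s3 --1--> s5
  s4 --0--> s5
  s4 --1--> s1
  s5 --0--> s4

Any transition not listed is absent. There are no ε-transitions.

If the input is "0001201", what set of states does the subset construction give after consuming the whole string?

Start in {s0}.
Read '0': {s0} → {s1, s4}.
Read '0': {s1, s4} → {s3, s4, s5}.
Read '0': {s3, s4, s5} → {s3, s4, s5}.
Read '1': {s3, s4, s5} → {s1, s5}.
Read '2': {s1, s5} → {s2, s3, s5}.
Read '0': {s2, s3, s5} → {s0, s3, s4}.
Read '1': {s0, s3, s4} → {s1, s5}.

{s1, s5}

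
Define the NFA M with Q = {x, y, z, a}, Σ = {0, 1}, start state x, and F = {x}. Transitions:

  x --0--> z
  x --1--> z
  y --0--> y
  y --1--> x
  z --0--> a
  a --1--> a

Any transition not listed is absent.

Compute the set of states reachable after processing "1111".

∅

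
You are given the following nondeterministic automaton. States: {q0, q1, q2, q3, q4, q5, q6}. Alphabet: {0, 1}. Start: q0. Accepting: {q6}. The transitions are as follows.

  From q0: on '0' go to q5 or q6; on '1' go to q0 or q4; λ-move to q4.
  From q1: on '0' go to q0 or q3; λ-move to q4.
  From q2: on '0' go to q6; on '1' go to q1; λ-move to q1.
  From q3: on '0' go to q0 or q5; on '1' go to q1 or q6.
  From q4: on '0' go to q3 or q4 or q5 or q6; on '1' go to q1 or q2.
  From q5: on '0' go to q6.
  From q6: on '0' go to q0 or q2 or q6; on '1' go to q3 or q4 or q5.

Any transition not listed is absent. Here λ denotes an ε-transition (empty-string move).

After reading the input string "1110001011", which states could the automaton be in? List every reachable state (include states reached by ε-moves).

Start: ε-closure({q0}) = {q0, q4}.
Read '1': {q0, q4} → {q0, q1, q2, q4}.
Read '1': {q0, q1, q2, q4} → {q0, q1, q2, q4}.
Read '1': {q0, q1, q2, q4} → {q0, q1, q2, q4}.
Read '0': {q0, q1, q2, q4} → {q0, q3, q4, q5, q6}.
Read '0': {q0, q3, q4, q5, q6} → {q0, q1, q2, q3, q4, q5, q6}.
Read '0': {q0, q1, q2, q3, q4, q5, q6} → {q0, q1, q2, q3, q4, q5, q6}.
Read '1': {q0, q1, q2, q3, q4, q5, q6} → {q0, q1, q2, q3, q4, q5, q6}.
Read '0': {q0, q1, q2, q3, q4, q5, q6} → {q0, q1, q2, q3, q4, q5, q6}.
Read '1': {q0, q1, q2, q3, q4, q5, q6} → {q0, q1, q2, q3, q4, q5, q6}.
Read '1': {q0, q1, q2, q3, q4, q5, q6} → {q0, q1, q2, q3, q4, q5, q6}.

{q0, q1, q2, q3, q4, q5, q6}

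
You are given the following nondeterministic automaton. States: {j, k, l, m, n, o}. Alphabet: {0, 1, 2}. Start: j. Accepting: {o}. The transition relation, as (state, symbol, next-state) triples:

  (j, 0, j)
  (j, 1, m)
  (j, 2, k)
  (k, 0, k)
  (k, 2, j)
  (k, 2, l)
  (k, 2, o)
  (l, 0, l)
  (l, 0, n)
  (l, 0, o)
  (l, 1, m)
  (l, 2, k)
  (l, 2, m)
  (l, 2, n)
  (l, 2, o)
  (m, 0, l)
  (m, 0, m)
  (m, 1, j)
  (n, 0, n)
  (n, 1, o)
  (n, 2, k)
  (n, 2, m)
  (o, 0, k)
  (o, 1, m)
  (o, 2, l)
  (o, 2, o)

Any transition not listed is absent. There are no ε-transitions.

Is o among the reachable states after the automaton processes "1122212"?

Yes

Start in {j}.
Read '1': j→{m}; now {m}.
Read '1': m→{j}; now {j}.
Read '2': j→{k}; now {k}.
Read '2': k→{j, l, o}; now {j, l, o}.
Read '2': j→{k}, l→{k, m, n, o}, o→{l, o}; now {k, l, m, n, o}.
Read '1': k→∅, l→{m}, m→{j}, n→{o}, o→{m}; now {j, m, o}.
Read '2': j→{k}, m→∅, o→{l, o}; now {k, l, o}.
State o is in {k, l, o}.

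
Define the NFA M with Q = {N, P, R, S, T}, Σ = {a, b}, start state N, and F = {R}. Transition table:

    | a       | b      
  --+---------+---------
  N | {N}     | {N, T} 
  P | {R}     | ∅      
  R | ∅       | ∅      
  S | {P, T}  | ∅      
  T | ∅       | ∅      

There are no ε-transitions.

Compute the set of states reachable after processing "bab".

Start in {N}.
Read 'b': N→{N, T}; now {N, T}.
Read 'a': N→{N}, T→∅; now {N}.
Read 'b': N→{N, T}; now {N, T}.

{N, T}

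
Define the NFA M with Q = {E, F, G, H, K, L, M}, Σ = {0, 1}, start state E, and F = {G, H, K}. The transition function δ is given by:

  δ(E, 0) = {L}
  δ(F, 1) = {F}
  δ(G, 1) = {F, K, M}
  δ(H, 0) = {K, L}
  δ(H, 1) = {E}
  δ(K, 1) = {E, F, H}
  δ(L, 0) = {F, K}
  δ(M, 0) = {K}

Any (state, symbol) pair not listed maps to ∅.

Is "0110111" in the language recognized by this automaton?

No

Start in {E}.
Read '0': {E} → {L}.
Read '1': {L} → ∅.
The set is empty and remains empty for the remaining 5 symbols.
The final set ∅ contains no accepting state.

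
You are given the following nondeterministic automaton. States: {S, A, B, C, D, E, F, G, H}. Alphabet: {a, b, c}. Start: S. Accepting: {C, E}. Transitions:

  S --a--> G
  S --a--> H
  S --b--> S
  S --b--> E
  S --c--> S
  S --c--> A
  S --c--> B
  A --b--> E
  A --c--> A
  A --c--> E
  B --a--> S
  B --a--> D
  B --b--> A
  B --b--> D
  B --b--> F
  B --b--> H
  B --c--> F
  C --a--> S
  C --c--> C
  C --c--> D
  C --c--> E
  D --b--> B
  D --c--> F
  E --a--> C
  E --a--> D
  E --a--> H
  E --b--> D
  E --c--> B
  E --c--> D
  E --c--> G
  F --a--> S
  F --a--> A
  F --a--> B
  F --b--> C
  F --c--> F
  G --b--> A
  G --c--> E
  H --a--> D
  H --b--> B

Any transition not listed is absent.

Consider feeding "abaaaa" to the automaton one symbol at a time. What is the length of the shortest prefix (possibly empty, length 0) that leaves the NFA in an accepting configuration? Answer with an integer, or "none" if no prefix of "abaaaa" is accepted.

Start in {S}.
Read 'a': {S} → {G, H}.
Read 'b': {G, H} → {A, B}.
Read 'a': {A, B} → {S, D}.
Read 'a': {S, D} → {G, H}.
Read 'a': {G, H} → {D}.
Read 'a': {D} → ∅.
No reachable set along the way intersects F.

none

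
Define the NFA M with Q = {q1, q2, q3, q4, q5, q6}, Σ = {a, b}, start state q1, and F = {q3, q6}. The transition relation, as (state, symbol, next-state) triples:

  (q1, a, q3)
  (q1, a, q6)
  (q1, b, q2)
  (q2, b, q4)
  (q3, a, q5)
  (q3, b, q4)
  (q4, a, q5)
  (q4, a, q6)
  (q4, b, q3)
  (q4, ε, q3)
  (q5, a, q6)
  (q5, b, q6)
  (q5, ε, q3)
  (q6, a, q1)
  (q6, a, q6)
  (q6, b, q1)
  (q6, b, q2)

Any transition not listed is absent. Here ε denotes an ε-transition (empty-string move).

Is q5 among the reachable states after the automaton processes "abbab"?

Start in {q1}.
Read 'a': {q1} → {q3, q6}.
Read 'b': {q3, q6} → {q1, q2, q3, q4}.
Read 'b': {q1, q2, q3, q4} → {q2, q3, q4}.
Read 'a': {q2, q3, q4} → {q3, q5, q6}.
Read 'b': {q3, q5, q6} → {q1, q2, q3, q4, q6}.
State q5 is not in {q1, q2, q3, q4, q6}.

No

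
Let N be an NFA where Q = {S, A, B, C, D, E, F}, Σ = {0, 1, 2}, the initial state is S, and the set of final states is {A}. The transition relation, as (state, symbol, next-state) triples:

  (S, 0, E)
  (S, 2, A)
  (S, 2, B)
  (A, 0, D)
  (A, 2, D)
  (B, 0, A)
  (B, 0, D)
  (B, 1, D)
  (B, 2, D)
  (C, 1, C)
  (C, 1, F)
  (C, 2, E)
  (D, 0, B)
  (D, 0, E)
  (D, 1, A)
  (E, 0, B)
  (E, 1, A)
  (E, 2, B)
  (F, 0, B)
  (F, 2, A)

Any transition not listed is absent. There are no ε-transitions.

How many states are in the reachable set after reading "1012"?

Start in {S}.
Read '1': {S} → ∅.
The set is empty and remains empty for the remaining 3 symbols.
That set has 0 states.

0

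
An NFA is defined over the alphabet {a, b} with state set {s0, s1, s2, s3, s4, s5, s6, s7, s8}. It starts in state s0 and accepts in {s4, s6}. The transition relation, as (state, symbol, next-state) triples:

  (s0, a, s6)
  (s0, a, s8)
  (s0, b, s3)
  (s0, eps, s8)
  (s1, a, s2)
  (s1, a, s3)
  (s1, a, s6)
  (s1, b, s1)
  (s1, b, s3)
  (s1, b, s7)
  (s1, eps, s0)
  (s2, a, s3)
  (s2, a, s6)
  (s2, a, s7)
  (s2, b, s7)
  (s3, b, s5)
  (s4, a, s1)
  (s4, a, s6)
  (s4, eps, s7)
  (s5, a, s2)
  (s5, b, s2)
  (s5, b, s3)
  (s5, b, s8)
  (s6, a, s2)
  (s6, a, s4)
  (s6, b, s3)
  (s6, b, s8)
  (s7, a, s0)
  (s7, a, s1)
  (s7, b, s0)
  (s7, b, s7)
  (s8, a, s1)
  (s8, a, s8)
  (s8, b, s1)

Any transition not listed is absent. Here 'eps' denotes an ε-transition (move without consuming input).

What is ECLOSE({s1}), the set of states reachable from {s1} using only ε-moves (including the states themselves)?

Begin with {s1}.
ε-move s1 → s0; add s0.
ε-move s0 → s8; add s8.

{s0, s1, s8}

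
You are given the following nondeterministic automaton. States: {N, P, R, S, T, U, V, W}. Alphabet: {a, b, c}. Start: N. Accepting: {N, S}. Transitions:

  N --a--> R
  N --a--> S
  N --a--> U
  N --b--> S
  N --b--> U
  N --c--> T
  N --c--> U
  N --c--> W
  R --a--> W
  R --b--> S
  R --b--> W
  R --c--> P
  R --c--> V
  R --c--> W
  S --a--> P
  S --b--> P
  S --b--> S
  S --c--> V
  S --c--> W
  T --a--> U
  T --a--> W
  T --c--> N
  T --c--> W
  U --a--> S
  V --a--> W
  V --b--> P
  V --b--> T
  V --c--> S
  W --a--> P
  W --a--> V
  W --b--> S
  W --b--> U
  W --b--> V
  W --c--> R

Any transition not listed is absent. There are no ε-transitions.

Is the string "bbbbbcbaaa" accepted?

No

Start in {N}.
Read 'b': {N} → {S, U}.
Read 'b': {S, U} → {P, S}.
Read 'b': {P, S} → {P, S}.
Read 'b': {P, S} → {P, S}.
Read 'b': {P, S} → {P, S}.
Read 'c': {P, S} → {V, W}.
Read 'b': {V, W} → {P, S, T, U, V}.
Read 'a': {P, S, T, U, V} → {P, S, U, W}.
Read 'a': {P, S, U, W} → {P, S, V}.
Read 'a': {P, S, V} → {P, W}.
The final set {P, W} contains no accepting state.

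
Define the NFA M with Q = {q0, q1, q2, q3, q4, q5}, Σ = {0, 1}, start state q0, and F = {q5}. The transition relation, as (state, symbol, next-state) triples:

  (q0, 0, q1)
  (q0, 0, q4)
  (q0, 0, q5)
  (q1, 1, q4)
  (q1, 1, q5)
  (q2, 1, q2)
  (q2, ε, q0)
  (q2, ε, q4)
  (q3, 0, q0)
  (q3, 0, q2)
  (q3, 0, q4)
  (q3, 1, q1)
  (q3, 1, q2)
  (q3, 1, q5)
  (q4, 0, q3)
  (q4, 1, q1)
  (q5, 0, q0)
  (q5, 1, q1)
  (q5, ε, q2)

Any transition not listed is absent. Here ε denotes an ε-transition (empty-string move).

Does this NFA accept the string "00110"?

Yes

Start in {q0}.
Read '0': {q0} → {q0, q1, q2, q4, q5}.
Read '0': {q0, q1, q2, q4, q5} → {q0, q1, q2, q3, q4, q5}.
Read '1': {q0, q1, q2, q3, q4, q5} → {q0, q1, q2, q4, q5}.
Read '1': {q0, q1, q2, q4, q5} → {q0, q1, q2, q4, q5}.
Read '0': {q0, q1, q2, q4, q5} → {q0, q1, q2, q3, q4, q5}.
The final set {q0, q1, q2, q3, q4, q5} contains the accepting state q5.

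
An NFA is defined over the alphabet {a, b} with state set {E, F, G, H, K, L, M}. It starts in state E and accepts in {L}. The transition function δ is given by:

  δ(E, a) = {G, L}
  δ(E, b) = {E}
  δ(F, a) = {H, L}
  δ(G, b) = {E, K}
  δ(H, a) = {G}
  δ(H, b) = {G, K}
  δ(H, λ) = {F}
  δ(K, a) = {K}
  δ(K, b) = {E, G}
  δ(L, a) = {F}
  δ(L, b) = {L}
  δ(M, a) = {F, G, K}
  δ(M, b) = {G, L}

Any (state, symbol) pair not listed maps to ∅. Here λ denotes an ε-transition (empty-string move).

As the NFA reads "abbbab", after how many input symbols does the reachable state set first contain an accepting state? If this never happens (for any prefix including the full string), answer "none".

1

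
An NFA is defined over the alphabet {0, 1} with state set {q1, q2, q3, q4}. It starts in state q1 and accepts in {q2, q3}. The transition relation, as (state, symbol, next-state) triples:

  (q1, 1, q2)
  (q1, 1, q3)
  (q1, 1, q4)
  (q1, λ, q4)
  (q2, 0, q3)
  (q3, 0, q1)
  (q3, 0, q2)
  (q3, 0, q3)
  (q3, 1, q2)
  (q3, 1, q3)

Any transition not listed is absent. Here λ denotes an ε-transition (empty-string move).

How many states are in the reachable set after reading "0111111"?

Start: ε-closure({q1}) = {q1, q4}.
Read '0': q1→∅, q4→∅; now ∅.
The set is empty and remains empty for the remaining 6 symbols.
That set has 0 states.

0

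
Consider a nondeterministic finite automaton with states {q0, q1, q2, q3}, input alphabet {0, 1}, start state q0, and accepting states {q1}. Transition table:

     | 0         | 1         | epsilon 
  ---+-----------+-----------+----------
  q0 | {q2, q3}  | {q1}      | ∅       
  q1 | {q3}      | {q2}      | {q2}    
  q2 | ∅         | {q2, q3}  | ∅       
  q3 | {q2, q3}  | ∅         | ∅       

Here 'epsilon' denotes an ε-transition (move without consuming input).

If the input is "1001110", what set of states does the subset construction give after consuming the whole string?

{q2, q3}

Start in {q0}.
Read '1': q0→{q1}; union {q1}; ε-closure = {q1, q2}.
Read '0': q1→{q3}, q2→∅; now {q3}.
Read '0': q3→{q2, q3}; now {q2, q3}.
Read '1': q2→{q2, q3}, q3→∅; now {q2, q3}.
Read '1': q2→{q2, q3}, q3→∅; now {q2, q3}.
Read '1': q2→{q2, q3}, q3→∅; now {q2, q3}.
Read '0': q2→∅, q3→{q2, q3}; now {q2, q3}.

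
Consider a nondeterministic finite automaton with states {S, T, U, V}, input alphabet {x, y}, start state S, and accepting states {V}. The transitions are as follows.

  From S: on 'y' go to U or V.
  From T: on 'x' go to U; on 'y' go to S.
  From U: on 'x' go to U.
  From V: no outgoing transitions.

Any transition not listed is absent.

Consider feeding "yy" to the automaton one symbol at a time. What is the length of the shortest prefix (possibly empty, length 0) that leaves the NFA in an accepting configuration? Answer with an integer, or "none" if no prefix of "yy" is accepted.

Start in {S}.
Read 'y': S→{U, V}; now {U, V}.
None of the earlier sets intersect F, but {U, V} does.

1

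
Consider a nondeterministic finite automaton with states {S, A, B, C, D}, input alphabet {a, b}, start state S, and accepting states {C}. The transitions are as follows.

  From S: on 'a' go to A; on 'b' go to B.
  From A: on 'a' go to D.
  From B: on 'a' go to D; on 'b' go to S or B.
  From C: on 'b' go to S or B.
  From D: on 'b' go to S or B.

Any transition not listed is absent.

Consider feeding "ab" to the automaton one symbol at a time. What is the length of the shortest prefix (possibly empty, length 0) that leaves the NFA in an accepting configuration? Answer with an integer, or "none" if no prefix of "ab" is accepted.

Start in {S}.
Read 'a': S→{A}; now {A}.
Read 'b': A→∅; now ∅.
No reachable set along the way intersects F.

none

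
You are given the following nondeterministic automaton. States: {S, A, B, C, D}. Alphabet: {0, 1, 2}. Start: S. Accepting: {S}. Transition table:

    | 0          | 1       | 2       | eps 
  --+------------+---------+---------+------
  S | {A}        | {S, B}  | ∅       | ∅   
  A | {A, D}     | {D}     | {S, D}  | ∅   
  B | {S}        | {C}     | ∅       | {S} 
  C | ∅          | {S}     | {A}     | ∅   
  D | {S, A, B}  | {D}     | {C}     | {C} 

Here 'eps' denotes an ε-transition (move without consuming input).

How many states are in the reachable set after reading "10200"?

Start in {S}.
Read '1': S→{S, B}; now {S, B}.
Read '0': S→{A}, B→{S}; now {S, A}.
Read '2': S→∅, A→{S, D}; union {S, D}; ε-closure = {S, C, D}.
Read '0': S→{A}, C→∅, D→{S, A, B}; now {S, A, B}.
Read '0': S→{A}, A→{A, D}, B→{S}; union {S, A, D}; ε-closure = {S, A, C, D}.
That set has 4 states.

4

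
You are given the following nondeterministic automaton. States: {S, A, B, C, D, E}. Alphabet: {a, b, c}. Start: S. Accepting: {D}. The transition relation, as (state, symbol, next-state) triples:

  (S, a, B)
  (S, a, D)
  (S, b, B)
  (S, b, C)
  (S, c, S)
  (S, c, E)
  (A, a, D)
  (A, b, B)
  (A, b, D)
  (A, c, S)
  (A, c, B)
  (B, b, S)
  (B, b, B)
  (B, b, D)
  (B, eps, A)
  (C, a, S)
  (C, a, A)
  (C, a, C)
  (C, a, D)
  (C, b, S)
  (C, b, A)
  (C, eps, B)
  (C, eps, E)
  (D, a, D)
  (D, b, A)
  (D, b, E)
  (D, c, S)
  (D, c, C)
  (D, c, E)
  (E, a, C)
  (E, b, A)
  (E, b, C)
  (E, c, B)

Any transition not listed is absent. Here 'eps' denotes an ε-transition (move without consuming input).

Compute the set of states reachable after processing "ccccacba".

Start in {S}.
Read 'c': S→{S, E}; now {S, E}.
Read 'c': S→{S, E}, E→{B}; union {S, B, E}; ε-closure = {S, A, B, E}.
Read 'c': S→{S, E}, A→{S, B}, B→∅, E→{B}; union {S, B, E}; ε-closure = {S, A, B, E}.
Read 'c': S→{S, E}, A→{S, B}, B→∅, E→{B}; union {S, B, E}; ε-closure = {S, A, B, E}.
Read 'a': S→{B, D}, A→{D}, B→∅, E→{C}; union {B, C, D}; ε-closure = {A, B, C, D, E}.
Read 'c': A→{S, B}, B→∅, C→∅, D→{S, C, E}, E→{B}; union {S, B, C, E}; ε-closure = {S, A, B, C, E}.
Read 'b': S→{B, C}, A→{B, D}, B→{S, B, D}, C→{S, A}, E→{A, C}; union {S, A, B, C, D}; ε-closure = {S, A, B, C, D, E}.
Read 'a': S→{B, D}, A→{D}, B→∅, C→{S, A, C, D}, D→{D}, E→{C}; union {S, A, B, C, D}; ε-closure = {S, A, B, C, D, E}.

{S, A, B, C, D, E}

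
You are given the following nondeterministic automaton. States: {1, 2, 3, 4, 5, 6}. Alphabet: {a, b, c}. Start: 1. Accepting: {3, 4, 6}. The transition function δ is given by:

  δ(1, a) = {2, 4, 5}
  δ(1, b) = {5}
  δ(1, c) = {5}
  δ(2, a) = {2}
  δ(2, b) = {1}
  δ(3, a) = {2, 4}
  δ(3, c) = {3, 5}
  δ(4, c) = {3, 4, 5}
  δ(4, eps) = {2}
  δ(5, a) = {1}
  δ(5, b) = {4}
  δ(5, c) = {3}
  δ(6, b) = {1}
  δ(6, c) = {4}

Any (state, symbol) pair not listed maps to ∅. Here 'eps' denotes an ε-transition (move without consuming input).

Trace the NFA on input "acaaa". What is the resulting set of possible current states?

Start in {1}.
Read 'a': 1→{2, 4, 5}; now {2, 4, 5}.
Read 'c': 2→∅, 4→{3, 4, 5}, 5→{3}; union {3, 4, 5}; ε-closure = {2, 3, 4, 5}.
Read 'a': 2→{2}, 3→{2, 4}, 4→∅, 5→{1}; now {1, 2, 4}.
Read 'a': 1→{2, 4, 5}, 2→{2}, 4→∅; now {2, 4, 5}.
Read 'a': 2→{2}, 4→∅, 5→{1}; now {1, 2}.

{1, 2}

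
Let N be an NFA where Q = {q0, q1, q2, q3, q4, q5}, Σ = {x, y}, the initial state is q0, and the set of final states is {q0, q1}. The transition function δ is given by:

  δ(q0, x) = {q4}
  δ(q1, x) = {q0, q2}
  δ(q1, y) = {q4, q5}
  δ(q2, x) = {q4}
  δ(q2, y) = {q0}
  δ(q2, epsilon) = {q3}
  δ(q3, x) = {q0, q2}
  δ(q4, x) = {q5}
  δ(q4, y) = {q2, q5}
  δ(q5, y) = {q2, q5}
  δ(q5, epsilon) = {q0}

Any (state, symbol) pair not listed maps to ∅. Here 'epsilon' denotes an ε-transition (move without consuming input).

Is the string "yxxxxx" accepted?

No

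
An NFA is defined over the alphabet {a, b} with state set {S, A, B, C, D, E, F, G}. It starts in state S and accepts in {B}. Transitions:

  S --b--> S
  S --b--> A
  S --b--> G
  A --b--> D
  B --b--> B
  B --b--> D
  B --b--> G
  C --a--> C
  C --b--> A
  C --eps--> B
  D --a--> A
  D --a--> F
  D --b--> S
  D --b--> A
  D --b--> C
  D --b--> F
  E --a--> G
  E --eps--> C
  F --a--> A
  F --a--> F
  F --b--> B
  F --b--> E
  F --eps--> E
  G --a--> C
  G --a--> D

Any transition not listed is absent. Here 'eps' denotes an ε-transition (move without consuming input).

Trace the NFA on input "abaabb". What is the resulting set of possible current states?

Start in {S}.
Read 'a': {S} → ∅.
The set is empty and remains empty for the remaining 5 symbols.

∅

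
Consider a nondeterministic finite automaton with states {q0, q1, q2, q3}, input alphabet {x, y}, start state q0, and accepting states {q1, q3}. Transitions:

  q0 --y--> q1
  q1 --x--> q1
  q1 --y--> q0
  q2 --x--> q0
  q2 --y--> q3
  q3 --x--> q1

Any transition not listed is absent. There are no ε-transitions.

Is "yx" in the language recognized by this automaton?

Start in {q0}.
Read 'y': {q0} → {q1}.
Read 'x': {q1} → {q1}.
The final set {q1} contains the accepting state q1.

Yes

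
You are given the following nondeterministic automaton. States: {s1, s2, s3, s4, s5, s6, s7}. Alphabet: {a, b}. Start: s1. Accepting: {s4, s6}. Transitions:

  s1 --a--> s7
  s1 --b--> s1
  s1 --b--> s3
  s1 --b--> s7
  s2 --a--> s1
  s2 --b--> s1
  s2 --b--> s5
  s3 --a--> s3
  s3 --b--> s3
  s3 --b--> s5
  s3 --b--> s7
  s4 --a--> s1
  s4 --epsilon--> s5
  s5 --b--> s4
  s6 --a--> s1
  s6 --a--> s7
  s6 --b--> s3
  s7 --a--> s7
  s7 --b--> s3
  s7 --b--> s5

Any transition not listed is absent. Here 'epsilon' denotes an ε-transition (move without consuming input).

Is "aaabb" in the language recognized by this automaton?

Start in {s1}.
Read 'a': s1→{s7}; now {s7}.
Read 'a': s7→{s7}; now {s7}.
Read 'a': s7→{s7}; now {s7}.
Read 'b': s7→{s3, s5}; now {s3, s5}.
Read 'b': s3→{s3, s5, s7}, s5→{s4}; now {s3, s4, s5, s7}.
The final set {s3, s4, s5, s7} contains the accepting state s4.

Yes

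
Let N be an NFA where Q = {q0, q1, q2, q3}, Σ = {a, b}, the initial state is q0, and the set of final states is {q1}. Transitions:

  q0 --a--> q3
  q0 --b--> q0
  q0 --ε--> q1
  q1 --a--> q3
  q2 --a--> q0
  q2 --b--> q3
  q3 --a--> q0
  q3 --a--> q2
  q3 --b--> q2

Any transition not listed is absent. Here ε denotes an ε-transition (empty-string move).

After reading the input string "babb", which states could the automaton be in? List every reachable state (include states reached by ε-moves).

{q3}

Start: ε-closure({q0}) = {q0, q1}.
Read 'b': {q0, q1} → {q0, q1}.
Read 'a': {q0, q1} → {q3}.
Read 'b': {q3} → {q2}.
Read 'b': {q2} → {q3}.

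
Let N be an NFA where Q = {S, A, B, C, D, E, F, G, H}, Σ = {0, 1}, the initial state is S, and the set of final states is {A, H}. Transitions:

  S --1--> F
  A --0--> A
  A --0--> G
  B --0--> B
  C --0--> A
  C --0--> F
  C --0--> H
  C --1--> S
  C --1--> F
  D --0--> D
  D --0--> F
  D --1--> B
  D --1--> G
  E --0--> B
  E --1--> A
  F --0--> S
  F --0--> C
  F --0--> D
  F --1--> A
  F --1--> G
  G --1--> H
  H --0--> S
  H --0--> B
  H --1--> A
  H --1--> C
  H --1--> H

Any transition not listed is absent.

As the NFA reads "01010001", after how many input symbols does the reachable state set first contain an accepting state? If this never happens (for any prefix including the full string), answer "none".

Start in {S}.
Read '0': S→∅; now ∅.
The set is empty and remains empty for the remaining 7 symbols.
No reachable set along the way intersects F.

none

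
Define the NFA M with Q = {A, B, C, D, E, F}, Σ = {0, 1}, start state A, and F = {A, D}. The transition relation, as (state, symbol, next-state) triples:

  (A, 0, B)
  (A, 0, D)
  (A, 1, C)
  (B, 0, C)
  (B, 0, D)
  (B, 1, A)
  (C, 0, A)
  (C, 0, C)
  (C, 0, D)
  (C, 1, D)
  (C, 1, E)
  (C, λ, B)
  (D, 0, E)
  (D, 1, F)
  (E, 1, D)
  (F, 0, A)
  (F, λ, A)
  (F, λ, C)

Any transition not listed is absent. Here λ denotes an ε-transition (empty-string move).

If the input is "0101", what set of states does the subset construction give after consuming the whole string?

{A, B, C, D, E, F}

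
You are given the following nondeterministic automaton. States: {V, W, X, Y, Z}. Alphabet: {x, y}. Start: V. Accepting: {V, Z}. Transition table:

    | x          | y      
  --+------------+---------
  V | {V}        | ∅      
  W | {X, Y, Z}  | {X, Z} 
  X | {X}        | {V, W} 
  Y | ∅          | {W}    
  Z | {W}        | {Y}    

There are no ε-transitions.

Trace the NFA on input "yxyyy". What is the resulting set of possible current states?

Start in {V}.
Read 'y': V→∅; now ∅.
The set is empty and remains empty for the remaining 4 symbols.

∅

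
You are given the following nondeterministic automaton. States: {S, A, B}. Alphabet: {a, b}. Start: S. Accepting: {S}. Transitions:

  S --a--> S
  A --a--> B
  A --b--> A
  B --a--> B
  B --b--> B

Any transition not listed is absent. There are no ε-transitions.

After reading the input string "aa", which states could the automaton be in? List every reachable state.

Start in {S}.
Read 'a': S→{S}; now {S}.
Read 'a': S→{S}; now {S}.

{S}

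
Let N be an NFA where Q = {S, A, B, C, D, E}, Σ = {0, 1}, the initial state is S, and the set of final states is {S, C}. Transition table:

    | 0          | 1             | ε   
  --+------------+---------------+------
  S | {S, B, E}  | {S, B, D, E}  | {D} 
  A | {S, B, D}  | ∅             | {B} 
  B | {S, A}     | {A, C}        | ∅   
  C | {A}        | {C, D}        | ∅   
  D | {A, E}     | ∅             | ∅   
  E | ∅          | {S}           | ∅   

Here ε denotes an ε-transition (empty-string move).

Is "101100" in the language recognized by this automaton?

Yes

Start: ε-closure({S}) = {S, D}.
Read '1': {S, D} → {S, B, D, E}.
Read '0': {S, B, D, E} → {S, A, B, D, E}.
Read '1': {S, A, B, D, E} → {S, A, B, C, D, E}.
Read '1': {S, A, B, C, D, E} → {S, A, B, C, D, E}.
Read '0': {S, A, B, C, D, E} → {S, A, B, D, E}.
Read '0': {S, A, B, D, E} → {S, A, B, D, E}.
The final set {S, A, B, D, E} contains the accepting state S.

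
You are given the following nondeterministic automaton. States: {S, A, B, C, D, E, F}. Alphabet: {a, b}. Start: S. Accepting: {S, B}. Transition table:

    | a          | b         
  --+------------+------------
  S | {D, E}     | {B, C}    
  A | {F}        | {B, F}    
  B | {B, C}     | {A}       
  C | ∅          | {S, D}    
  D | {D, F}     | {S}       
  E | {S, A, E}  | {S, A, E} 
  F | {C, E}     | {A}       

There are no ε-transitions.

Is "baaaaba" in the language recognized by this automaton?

Start in {S}.
Read 'b': {S} → {B, C}.
Read 'a': {B, C} → {B, C}.
Read 'a': {B, C} → {B, C}.
Read 'a': {B, C} → {B, C}.
Read 'a': {B, C} → {B, C}.
Read 'b': {B, C} → {S, A, D}.
Read 'a': {S, A, D} → {D, E, F}.
The final set {D, E, F} contains no accepting state.

No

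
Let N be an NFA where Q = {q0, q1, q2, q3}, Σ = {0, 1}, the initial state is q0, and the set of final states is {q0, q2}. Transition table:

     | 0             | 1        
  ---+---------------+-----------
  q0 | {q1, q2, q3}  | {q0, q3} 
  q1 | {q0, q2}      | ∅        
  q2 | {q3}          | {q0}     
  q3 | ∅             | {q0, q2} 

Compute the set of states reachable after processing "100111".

Start in {q0}.
Read '1': {q0} → {q0, q3}.
Read '0': {q0, q3} → {q1, q2, q3}.
Read '0': {q1, q2, q3} → {q0, q2, q3}.
Read '1': {q0, q2, q3} → {q0, q2, q3}.
Read '1': {q0, q2, q3} → {q0, q2, q3}.
Read '1': {q0, q2, q3} → {q0, q2, q3}.

{q0, q2, q3}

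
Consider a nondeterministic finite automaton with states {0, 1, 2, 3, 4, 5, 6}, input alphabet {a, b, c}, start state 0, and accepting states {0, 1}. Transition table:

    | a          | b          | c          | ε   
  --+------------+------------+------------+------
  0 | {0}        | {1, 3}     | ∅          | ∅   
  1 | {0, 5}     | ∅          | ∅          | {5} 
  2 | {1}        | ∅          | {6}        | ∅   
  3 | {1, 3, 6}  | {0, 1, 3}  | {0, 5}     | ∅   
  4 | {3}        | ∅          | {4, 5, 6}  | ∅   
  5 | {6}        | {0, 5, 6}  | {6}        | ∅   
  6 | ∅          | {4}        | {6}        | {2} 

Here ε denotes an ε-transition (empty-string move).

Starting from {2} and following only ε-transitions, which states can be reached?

{2}

Begin with {2}.
No ε-moves leave this set, so the closure equals the set itself.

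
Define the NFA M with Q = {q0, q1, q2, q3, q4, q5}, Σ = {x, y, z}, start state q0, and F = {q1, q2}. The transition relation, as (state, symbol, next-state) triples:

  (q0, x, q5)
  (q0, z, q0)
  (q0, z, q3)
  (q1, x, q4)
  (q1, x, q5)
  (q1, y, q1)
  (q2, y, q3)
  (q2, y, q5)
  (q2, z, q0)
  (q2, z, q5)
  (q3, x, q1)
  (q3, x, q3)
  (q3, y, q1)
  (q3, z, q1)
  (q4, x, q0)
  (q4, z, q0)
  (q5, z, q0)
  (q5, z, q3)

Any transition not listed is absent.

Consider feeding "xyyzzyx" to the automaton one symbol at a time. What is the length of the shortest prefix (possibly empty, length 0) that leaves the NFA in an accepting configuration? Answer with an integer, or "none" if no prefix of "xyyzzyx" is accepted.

Start in {q0}.
Read 'x': q0→{q5}; now {q5}.
Read 'y': q5→∅; now ∅.
The set is empty and remains empty for the remaining 5 symbols.
No reachable set along the way intersects F.

none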